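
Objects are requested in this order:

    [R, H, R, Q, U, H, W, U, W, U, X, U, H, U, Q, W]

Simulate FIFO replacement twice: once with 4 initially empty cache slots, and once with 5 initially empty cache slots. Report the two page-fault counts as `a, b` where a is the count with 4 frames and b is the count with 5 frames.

8, 6

4 frames: F F . F F . F . . . F . F . F . → 8 faults.
5 frames: F F . F F . F . . . F . . . . . → 6 faults.
6 < 8: adding a frame reduced faults, as is typical.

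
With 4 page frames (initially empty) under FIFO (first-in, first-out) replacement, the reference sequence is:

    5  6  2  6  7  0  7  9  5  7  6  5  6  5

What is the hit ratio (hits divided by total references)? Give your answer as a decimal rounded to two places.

0.43

5 → miss, frames {5}
6 → miss, frames {5,6}
2 → miss, frames {5,6,2}
6 → hit
7 → miss, frames {5,6,2,7}
0 → miss, evict 5, frames {6,2,7,0}
7 → hit
9 → miss, evict 6, frames {2,7,0,9}
5 → miss, evict 2, frames {7,0,9,5}
7 → hit
6 → miss, evict 7, frames {0,9,5,6}
5 → hit
6 → hit
5 → hit
Hits: 6 of 14 references → 6/14 = 0.4286.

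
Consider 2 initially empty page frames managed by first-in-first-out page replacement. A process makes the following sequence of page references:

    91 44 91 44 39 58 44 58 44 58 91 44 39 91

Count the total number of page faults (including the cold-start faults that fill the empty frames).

7

91 -> miss, frames {91}
44 -> miss, frames {91,44}
91 -> hit
44 -> hit
39 -> miss, evict 91, frames {44,39}
58 -> miss, evict 44, frames {39,58}
44 -> miss, evict 39, frames {58,44}
58 -> hit
44 -> hit
58 -> hit
91 -> miss, evict 58, frames {44,91}
44 -> hit
39 -> miss, evict 44, frames {91,39}
91 -> hit
Page faults: 7.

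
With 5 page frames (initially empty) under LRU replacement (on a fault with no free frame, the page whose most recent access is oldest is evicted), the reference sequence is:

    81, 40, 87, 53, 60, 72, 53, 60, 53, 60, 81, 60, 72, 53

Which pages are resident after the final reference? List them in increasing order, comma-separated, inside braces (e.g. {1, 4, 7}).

{53, 60, 72, 81, 87}

81 -> fault, frames [81]
40 -> fault, frames [81, 40]
87 -> fault, frames [81, 40, 87]
53 -> fault, frames [81, 40, 87, 53]
60 -> fault, frames [81, 40, 87, 53, 60]
72 -> fault, evict 81, frames [40, 87, 53, 60, 72]
53 -> hit
60 -> hit
53 -> hit
60 -> hit
81 -> fault, evict 40, frames [87, 72, 53, 60, 81]
60 -> hit
72 -> hit
53 -> hit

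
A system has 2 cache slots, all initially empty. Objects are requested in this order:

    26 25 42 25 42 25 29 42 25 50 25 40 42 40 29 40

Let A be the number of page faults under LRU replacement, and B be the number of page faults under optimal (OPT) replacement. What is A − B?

Under LRU: F F F . . . F F F F . F F . F . → 10 faults.
Under OPT: F F F . . . F . F F . F F . F . → 9 faults.
A − B = 10 − 9 = 1.

1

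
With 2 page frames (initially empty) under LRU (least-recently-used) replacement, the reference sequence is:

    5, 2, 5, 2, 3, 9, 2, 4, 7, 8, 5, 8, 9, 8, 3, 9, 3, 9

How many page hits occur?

6

5: fault, frames [5]
2: fault, frames [5, 2]
5: hit
2: hit
3: fault, evict 5, frames [2, 3]
9: fault, evict 2, frames [3, 9]
2: fault, evict 3, frames [9, 2]
4: fault, evict 9, frames [2, 4]
7: fault, evict 2, frames [4, 7]
8: fault, evict 4, frames [7, 8]
5: fault, evict 7, frames [8, 5]
8: hit
9: fault, evict 5, frames [8, 9]
8: hit
3: fault, evict 9, frames [8, 3]
9: fault, evict 8, frames [3, 9]
3: hit
9: hit
Hits: 6.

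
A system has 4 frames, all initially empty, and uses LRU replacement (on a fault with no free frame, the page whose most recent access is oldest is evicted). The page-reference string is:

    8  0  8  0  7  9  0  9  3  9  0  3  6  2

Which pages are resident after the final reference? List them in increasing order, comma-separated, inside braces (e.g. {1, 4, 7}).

{0, 2, 3, 6}

8: fault, frames {8}
0: fault, frames {8,0}
8: hit
0: hit
7: fault, frames {8,0,7}
9: fault, frames {8,0,7,9}
0: hit
9: hit
3: fault, evict 8, frames {7,0,9,3}
9: hit
0: hit
3: hit
6: fault, evict 7, frames {9,0,3,6}
2: fault, evict 9, frames {0,3,6,2}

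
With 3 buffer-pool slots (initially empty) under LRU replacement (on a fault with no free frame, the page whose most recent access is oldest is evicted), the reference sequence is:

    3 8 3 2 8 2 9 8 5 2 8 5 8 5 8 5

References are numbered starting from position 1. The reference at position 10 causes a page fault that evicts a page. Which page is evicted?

9

pos 1: 3: miss, frames (3)
pos 2: 8: miss, frames (3 8)
pos 3: 3: hit
pos 4: 2: miss, frames (8 3 2)
pos 5: 8: hit
pos 6: 2: hit
pos 7: 9: miss, evict 3, frames (8 2 9)
pos 8: 8: hit
pos 9: 5: miss, evict 2, frames (9 8 5)
pos 10: 2: miss, evict 9, frames (8 5 2)
At position 10, page 9 is evicted.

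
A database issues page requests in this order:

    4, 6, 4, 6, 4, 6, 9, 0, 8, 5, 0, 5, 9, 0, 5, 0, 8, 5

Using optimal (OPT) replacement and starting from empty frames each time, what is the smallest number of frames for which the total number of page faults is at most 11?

f=1: 18 faults
f=2: 9 faults
f=3: 7 faults
f=4: 6 faults
f=5: 6 faults
f=6: 6 faults
Smallest f with faults ≤ 11 is 2.

2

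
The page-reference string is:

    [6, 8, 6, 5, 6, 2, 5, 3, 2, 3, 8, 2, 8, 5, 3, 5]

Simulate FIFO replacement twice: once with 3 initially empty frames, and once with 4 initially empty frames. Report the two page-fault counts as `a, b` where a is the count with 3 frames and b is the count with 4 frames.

3 frames: F F . F . F . F . . F . . F . . → 7 faults.
4 frames: F F . F . F . F . . . . . . . . → 5 faults.
5 < 7: adding a frame reduced faults, as is typical.

7, 5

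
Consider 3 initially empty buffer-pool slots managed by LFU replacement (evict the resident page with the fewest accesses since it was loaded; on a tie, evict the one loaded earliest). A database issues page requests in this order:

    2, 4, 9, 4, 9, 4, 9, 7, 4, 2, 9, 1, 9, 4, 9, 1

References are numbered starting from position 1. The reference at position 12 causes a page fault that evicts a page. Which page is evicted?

pos 1: 2 → miss, frames {2}
pos 2: 4 → miss, frames {2,4}
pos 3: 9 → miss, frames {2,4,9}
pos 4: 4 → hit
pos 5: 9 → hit
pos 6: 4 → hit
pos 7: 9 → hit
pos 8: 7 → miss, evict 2, frames {4,9,7}
pos 9: 4 → hit
pos 10: 2 → miss, evict 7, frames {4,9,2}
pos 11: 9 → hit
pos 12: 1 → miss, evict 2, frames {4,9,1}
At position 12, page 2 is evicted.

2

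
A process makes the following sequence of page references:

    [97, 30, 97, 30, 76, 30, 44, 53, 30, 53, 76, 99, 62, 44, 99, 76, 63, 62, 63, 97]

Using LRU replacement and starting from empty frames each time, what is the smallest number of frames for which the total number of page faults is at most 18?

2

f=1: 20 faults
f=2: 15 faults
f=3: 13 faults
f=4: 11 faults
f=5: 10 faults
f=6: 9 faults
f=7: 9 faults
f=8: 8 faults
Smallest f with faults ≤ 18 is 2.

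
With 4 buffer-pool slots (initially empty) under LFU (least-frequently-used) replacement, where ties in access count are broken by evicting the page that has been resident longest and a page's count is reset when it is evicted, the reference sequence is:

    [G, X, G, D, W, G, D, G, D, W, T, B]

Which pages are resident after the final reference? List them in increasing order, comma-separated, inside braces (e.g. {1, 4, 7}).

G: miss, frames (G)
X: miss, frames (G X)
G: hit
D: miss, frames (G X D)
W: miss, frames (G X D W)
G: hit
D: hit
G: hit
D: hit
W: hit
T: miss, evict X, frames (G D W T)
B: miss, evict T, frames (G D W B)

{B, D, G, W}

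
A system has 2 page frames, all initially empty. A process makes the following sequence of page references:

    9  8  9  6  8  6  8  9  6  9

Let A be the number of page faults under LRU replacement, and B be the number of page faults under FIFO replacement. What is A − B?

2

Under LRU: F F . F F . . F F . → 6 faults.
Under FIFO: F F . F . . . F . . → 4 faults.
A − B = 6 − 4 = 2.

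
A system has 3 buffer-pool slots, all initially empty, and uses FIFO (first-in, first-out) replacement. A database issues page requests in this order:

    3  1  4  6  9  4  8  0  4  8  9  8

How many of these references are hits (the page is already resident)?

3 → fault, frames [3]
1 → fault, frames [3, 1]
4 → fault, frames [3, 1, 4]
6 → fault, evict 3, frames [1, 4, 6]
9 → fault, evict 1, frames [4, 6, 9]
4 → hit
8 → fault, evict 4, frames [6, 9, 8]
0 → fault, evict 6, frames [9, 8, 0]
4 → fault, evict 9, frames [8, 0, 4]
8 → hit
9 → fault, evict 8, frames [0, 4, 9]
8 → fault, evict 0, frames [4, 9, 8]
Hits: 2.

2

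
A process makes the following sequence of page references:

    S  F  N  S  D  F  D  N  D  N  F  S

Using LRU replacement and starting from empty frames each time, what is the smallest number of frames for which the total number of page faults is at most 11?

f=1: 12 faults
f=2: 9 faults
f=3: 7 faults
f=4: 4 faults
Smallest f with faults ≤ 11 is 2.

2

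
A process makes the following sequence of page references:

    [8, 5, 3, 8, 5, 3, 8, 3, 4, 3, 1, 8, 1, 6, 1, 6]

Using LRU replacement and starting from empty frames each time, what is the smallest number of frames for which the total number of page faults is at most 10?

f=1: 16 faults
f=2: 11 faults
f=3: 7 faults
f=4: 6 faults
f=5: 6 faults
f=6: 6 faults
Smallest f with faults ≤ 10 is 3.

3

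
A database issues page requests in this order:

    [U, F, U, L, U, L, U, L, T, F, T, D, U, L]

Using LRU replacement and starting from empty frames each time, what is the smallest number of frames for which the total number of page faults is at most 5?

f=1: 14 faults
f=2: 8 faults
f=3: 8 faults
f=4: 7 faults
f=5: 5 faults
Smallest f with faults ≤ 5 is 5.

5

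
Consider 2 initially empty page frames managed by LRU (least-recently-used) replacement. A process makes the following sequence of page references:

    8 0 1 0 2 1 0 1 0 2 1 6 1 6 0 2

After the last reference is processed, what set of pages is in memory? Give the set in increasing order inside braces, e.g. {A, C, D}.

8 -> miss, frames {8}
0 -> miss, frames {8,0}
1 -> miss, evict 8, frames {0,1}
0 -> hit
2 -> miss, evict 1, frames {0,2}
1 -> miss, evict 0, frames {2,1}
0 -> miss, evict 2, frames {1,0}
1 -> hit
0 -> hit
2 -> miss, evict 1, frames {0,2}
1 -> miss, evict 0, frames {2,1}
6 -> miss, evict 2, frames {1,6}
1 -> hit
6 -> hit
0 -> miss, evict 1, frames {6,0}
2 -> miss, evict 6, frames {0,2}

{0, 2}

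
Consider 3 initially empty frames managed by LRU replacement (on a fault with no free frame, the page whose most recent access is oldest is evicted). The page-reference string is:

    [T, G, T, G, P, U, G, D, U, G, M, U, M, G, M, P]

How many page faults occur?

T: fault, frames {T}
G: fault, frames {T,G}
T: hit
G: hit
P: fault, frames {T,G,P}
U: fault, evict T, frames {G,P,U}
G: hit
D: fault, evict P, frames {U,G,D}
U: hit
G: hit
M: fault, evict D, frames {U,G,M}
U: hit
M: hit
G: hit
M: hit
P: fault, evict U, frames {G,M,P}
Page faults: 7.

7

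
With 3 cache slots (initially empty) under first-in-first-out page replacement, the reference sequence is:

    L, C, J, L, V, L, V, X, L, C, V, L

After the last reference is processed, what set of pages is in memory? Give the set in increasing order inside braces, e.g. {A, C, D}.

L: miss, frames [L]
C: miss, frames [L, C]
J: miss, frames [L, C, J]
L: hit
V: miss, evict L, frames [C, J, V]
L: miss, evict C, frames [J, V, L]
V: hit
X: miss, evict J, frames [V, L, X]
L: hit
C: miss, evict V, frames [L, X, C]
V: miss, evict L, frames [X, C, V]
L: miss, evict X, frames [C, V, L]

{C, L, V}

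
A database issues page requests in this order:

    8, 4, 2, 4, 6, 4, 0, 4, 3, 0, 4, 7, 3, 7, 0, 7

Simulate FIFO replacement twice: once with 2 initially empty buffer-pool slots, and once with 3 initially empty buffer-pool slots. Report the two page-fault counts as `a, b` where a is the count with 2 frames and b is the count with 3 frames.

2 frames: F F F . F F F . F . F F F . F F → 12 faults.
3 frames: F F F . F . F F F . . F . . F . → 9 faults.
9 < 12: adding a frame reduced faults, as is typical.

12, 9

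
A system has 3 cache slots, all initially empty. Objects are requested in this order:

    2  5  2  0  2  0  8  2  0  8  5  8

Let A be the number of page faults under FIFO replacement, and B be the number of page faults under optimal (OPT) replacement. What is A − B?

1

Under FIFO: F F . F . . F F . . F . → 6 faults.
Under OPT: F F . F . . F . . . F . → 5 faults.
A − B = 6 − 5 = 1.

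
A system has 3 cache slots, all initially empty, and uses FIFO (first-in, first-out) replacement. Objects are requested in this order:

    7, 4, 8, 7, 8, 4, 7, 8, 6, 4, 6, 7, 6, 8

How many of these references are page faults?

7: miss, frames (7)
4: miss, frames (7 4)
8: miss, frames (7 4 8)
7: hit
8: hit
4: hit
7: hit
8: hit
6: miss, evict 7, frames (4 8 6)
4: hit
6: hit
7: miss, evict 4, frames (8 6 7)
6: hit
8: hit
Page faults: 5.

5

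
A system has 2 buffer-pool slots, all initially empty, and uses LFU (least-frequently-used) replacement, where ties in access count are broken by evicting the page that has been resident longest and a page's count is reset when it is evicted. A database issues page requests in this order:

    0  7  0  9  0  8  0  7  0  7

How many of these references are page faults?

5

0 → fault, frames [0]
7 → fault, frames [0, 7]
0 → hit
9 → fault, evict 7, frames [0, 9]
0 → hit
8 → fault, evict 9, frames [0, 8]
0 → hit
7 → fault, evict 8, frames [0, 7]
0 → hit
7 → hit
Page faults: 5.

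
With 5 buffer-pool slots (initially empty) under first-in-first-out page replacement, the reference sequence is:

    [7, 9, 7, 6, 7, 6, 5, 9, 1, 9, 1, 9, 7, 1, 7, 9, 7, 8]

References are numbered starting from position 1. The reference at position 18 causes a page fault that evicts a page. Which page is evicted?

pos 1: 7: fault, frames {7}
pos 2: 9: fault, frames {7,9}
pos 3: 7: hit
pos 4: 6: fault, frames {7,9,6}
pos 5: 7: hit
pos 6: 6: hit
pos 7: 5: fault, frames {7,9,6,5}
pos 8: 9: hit
pos 9: 1: fault, frames {7,9,6,5,1}
pos 10: 9: hit
pos 11: 1: hit
pos 12: 9: hit
pos 13: 7: hit
pos 14: 1: hit
pos 15: 7: hit
pos 16: 9: hit
pos 17: 7: hit
pos 18: 8: fault, evict 7, frames {9,6,5,1,8}
At position 18, page 7 is evicted.

7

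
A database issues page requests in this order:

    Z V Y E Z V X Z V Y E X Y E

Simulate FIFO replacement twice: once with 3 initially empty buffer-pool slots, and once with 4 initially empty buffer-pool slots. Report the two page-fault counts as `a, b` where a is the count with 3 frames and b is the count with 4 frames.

9, 10

3 frames: F F F F F F F . . F F . . . → 9 faults.
4 frames: F F F F . . F F F F F F . . → 10 faults.
10 > 9: adding a frame increased faults — Belady's anomaly.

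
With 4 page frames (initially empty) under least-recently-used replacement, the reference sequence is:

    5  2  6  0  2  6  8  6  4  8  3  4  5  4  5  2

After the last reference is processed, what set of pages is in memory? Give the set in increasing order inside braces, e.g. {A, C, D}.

{2, 3, 4, 5}

5 → fault, frames [5]
2 → fault, frames [5, 2]
6 → fault, frames [5, 2, 6]
0 → fault, frames [5, 2, 6, 0]
2 → hit
6 → hit
8 → fault, evict 5, frames [0, 2, 6, 8]
6 → hit
4 → fault, evict 0, frames [2, 8, 6, 4]
8 → hit
3 → fault, evict 2, frames [6, 4, 8, 3]
4 → hit
5 → fault, evict 6, frames [8, 3, 4, 5]
4 → hit
5 → hit
2 → fault, evict 8, frames [3, 4, 5, 2]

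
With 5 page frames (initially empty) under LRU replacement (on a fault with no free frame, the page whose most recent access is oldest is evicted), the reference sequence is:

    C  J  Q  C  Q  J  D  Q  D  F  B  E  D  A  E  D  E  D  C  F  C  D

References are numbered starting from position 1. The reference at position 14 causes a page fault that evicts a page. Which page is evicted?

Q

pos 1: C → miss, frames [C]
pos 2: J → miss, frames [C, J]
pos 3: Q → miss, frames [C, J, Q]
pos 4: C → hit
pos 5: Q → hit
pos 6: J → hit
pos 7: D → miss, frames [C, Q, J, D]
pos 8: Q → hit
pos 9: D → hit
pos 10: F → miss, frames [C, J, Q, D, F]
pos 11: B → miss, evict C, frames [J, Q, D, F, B]
pos 12: E → miss, evict J, frames [Q, D, F, B, E]
pos 13: D → hit
pos 14: A → miss, evict Q, frames [F, B, E, D, A]
At position 14, page Q is evicted.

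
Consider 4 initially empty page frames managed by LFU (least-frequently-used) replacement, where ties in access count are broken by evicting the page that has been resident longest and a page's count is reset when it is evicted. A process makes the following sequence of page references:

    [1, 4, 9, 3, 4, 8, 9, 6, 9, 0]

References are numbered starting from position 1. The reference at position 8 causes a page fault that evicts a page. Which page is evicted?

pos 1: 1 → miss, frames [1]
pos 2: 4 → miss, frames [1, 4]
pos 3: 9 → miss, frames [1, 4, 9]
pos 4: 3 → miss, frames [1, 4, 9, 3]
pos 5: 4 → hit
pos 6: 8 → miss, evict 1, frames [4, 9, 3, 8]
pos 7: 9 → hit
pos 8: 6 → miss, evict 3, frames [4, 9, 8, 6]
At position 8, page 3 is evicted.

3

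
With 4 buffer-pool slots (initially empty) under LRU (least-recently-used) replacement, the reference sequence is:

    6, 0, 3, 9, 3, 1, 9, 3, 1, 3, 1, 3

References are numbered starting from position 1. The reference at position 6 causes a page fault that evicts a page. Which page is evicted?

pos 1: 6 -> miss, frames [6]
pos 2: 0 -> miss, frames [6, 0]
pos 3: 3 -> miss, frames [6, 0, 3]
pos 4: 9 -> miss, frames [6, 0, 3, 9]
pos 5: 3 -> hit
pos 6: 1 -> miss, evict 6, frames [0, 9, 3, 1]
At position 6, page 6 is evicted.

6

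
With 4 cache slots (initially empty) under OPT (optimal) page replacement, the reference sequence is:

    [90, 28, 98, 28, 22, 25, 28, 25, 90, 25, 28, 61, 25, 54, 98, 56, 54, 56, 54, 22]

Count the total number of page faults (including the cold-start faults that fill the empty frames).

9

90 -> miss, frames [90]
28 -> miss, frames [90, 28]
98 -> miss, frames [90, 28, 98]
28 -> hit
22 -> miss, frames [90, 28, 98, 22]
25 -> miss, evict 22, frames [90, 28, 98, 25]
28 -> hit
25 -> hit
90 -> hit
25 -> hit
28 -> hit
61 -> miss, evict 28, frames [90, 98, 25, 61]
25 -> hit
54 -> miss, evict 61, frames [90, 98, 25, 54]
98 -> hit
56 -> miss, evict 25, frames [90, 98, 54, 56]
54 -> hit
56 -> hit
54 -> hit
22 -> miss, evict 56, frames [90, 98, 54, 22]
Page faults: 9.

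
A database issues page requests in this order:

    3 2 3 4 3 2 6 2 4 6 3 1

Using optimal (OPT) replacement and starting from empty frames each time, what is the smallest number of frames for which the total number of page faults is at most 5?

4

f=1: 12 faults
f=2: 8 faults
f=3: 6 faults
f=4: 5 faults
f=5: 5 faults
Smallest f with faults ≤ 5 is 4.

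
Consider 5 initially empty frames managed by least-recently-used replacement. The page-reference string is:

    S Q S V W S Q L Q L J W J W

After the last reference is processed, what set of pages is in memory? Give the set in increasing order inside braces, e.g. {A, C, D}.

S -> miss, frames [S]
Q -> miss, frames [S, Q]
S -> hit
V -> miss, frames [Q, S, V]
W -> miss, frames [Q, S, V, W]
S -> hit
Q -> hit
L -> miss, frames [V, W, S, Q, L]
Q -> hit
L -> hit
J -> miss, evict V, frames [W, S, Q, L, J]
W -> hit
J -> hit
W -> hit

{J, L, Q, S, W}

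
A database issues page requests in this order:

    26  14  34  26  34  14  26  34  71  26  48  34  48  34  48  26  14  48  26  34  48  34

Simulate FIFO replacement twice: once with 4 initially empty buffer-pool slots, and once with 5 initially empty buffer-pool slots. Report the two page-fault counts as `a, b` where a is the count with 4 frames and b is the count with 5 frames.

8, 5

4 frames: F F F . . . . . F . F . . . . F F . . F . . → 8 faults.
5 frames: F F F . . . . . F . F . . . . . . . . . . . → 5 faults.
5 < 8: adding a frame reduced faults, as is typical.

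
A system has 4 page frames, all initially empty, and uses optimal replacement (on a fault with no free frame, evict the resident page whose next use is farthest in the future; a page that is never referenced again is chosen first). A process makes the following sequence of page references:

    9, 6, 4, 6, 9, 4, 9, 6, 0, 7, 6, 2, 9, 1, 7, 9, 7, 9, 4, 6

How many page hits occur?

9 -> fault, frames {9}
6 -> fault, frames {9,6}
4 -> fault, frames {9,6,4}
6 -> hit
9 -> hit
4 -> hit
9 -> hit
6 -> hit
0 -> fault, frames {9,6,4,0}
7 -> fault, evict 0, frames {9,6,4,7}
6 -> hit
2 -> fault, evict 6, frames {9,4,7,2}
9 -> hit
1 -> fault, evict 2, frames {9,4,7,1}
7 -> hit
9 -> hit
7 -> hit
9 -> hit
4 -> hit
6 -> fault, evict 1, frames {9,4,7,6}
Hits: 12.

12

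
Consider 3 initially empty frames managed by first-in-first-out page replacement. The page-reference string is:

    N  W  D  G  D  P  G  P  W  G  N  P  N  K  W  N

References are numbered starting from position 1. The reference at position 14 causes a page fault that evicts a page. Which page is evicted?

P

pos 1: N → miss, frames (N)
pos 2: W → miss, frames (N W)
pos 3: D → miss, frames (N W D)
pos 4: G → miss, evict N, frames (W D G)
pos 5: D → hit
pos 6: P → miss, evict W, frames (D G P)
pos 7: G → hit
pos 8: P → hit
pos 9: W → miss, evict D, frames (G P W)
pos 10: G → hit
pos 11: N → miss, evict G, frames (P W N)
pos 12: P → hit
pos 13: N → hit
pos 14: K → miss, evict P, frames (W N K)
At position 14, page P is evicted.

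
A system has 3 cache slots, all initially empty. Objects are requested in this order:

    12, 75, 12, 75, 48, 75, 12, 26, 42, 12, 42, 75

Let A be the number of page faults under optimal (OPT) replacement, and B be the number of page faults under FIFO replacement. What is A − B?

Under OPT: F F . . F . . F F . . . → 5 faults.
Under FIFO: F F . . F . . F F F . F → 7 faults.
A − B = 5 − 7 = -2.

-2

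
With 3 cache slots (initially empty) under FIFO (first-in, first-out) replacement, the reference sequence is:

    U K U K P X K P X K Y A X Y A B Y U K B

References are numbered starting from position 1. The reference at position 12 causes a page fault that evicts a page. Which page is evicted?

pos 1: U → miss, frames {U}
pos 2: K → miss, frames {U,K}
pos 3: U → hit
pos 4: K → hit
pos 5: P → miss, frames {U,K,P}
pos 6: X → miss, evict U, frames {K,P,X}
pos 7: K → hit
pos 8: P → hit
pos 9: X → hit
pos 10: K → hit
pos 11: Y → miss, evict K, frames {P,X,Y}
pos 12: A → miss, evict P, frames {X,Y,A}
At position 12, page P is evicted.

P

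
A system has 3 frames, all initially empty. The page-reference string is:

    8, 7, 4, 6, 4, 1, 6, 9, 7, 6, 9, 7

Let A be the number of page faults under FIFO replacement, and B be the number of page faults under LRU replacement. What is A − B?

Under FIFO: F F F F . F . F F F . . → 8 faults.
Under LRU: F F F F . F . F F . . . → 7 faults.
A − B = 8 − 7 = 1.

1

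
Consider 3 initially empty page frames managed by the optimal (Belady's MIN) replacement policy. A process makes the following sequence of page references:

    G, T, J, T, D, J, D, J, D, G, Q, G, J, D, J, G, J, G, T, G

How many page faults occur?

G → fault, frames [G]
T → fault, frames [G, T]
J → fault, frames [G, T, J]
T → hit
D → fault, evict T, frames [G, J, D]
J → hit
D → hit
J → hit
D → hit
G → hit
Q → fault, evict D, frames [G, J, Q]
G → hit
J → hit
D → fault, evict Q, frames [G, J, D]
J → hit
G → hit
J → hit
G → hit
T → fault, evict D, frames [G, J, T]
G → hit
Page faults: 7.

7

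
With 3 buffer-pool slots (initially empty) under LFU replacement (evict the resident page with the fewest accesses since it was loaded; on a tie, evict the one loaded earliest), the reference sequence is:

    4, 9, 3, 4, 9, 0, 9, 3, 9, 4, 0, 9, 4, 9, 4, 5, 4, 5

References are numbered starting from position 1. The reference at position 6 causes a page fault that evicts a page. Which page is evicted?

3

pos 1: 4 → miss, frames {4}
pos 2: 9 → miss, frames {4,9}
pos 3: 3 → miss, frames {4,9,3}
pos 4: 4 → hit
pos 5: 9 → hit
pos 6: 0 → miss, evict 3, frames {4,9,0}
At position 6, page 3 is evicted.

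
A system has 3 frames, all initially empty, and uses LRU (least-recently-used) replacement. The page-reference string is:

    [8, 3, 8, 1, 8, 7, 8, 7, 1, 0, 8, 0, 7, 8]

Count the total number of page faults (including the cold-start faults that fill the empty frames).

8 → fault, frames [8]
3 → fault, frames [8, 3]
8 → hit
1 → fault, frames [3, 8, 1]
8 → hit
7 → fault, evict 3, frames [1, 8, 7]
8 → hit
7 → hit
1 → hit
0 → fault, evict 8, frames [7, 1, 0]
8 → fault, evict 7, frames [1, 0, 8]
0 → hit
7 → fault, evict 1, frames [8, 0, 7]
8 → hit
Page faults: 7.

7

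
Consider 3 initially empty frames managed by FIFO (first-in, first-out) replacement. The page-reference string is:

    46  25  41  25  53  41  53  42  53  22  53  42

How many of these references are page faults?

6

46 -> miss, frames [46]
25 -> miss, frames [46, 25]
41 -> miss, frames [46, 25, 41]
25 -> hit
53 -> miss, evict 46, frames [25, 41, 53]
41 -> hit
53 -> hit
42 -> miss, evict 25, frames [41, 53, 42]
53 -> hit
22 -> miss, evict 41, frames [53, 42, 22]
53 -> hit
42 -> hit
Page faults: 6.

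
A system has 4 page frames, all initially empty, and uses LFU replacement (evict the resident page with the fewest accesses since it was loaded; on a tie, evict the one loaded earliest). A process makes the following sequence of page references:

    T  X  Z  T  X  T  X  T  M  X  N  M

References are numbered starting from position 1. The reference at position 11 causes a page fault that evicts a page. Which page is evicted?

Z

pos 1: T: fault, frames (T)
pos 2: X: fault, frames (T X)
pos 3: Z: fault, frames (T X Z)
pos 4: T: hit
pos 5: X: hit
pos 6: T: hit
pos 7: X: hit
pos 8: T: hit
pos 9: M: fault, frames (T X Z M)
pos 10: X: hit
pos 11: N: fault, evict Z, frames (T X M N)
At position 11, page Z is evicted.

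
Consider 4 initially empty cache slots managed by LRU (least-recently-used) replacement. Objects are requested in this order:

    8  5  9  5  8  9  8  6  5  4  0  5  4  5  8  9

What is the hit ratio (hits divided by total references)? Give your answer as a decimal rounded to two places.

8: miss, frames (8)
5: miss, frames (8 5)
9: miss, frames (8 5 9)
5: hit
8: hit
9: hit
8: hit
6: miss, frames (5 9 8 6)
5: hit
4: miss, evict 9, frames (8 6 5 4)
0: miss, evict 8, frames (6 5 4 0)
5: hit
4: hit
5: hit
8: miss, evict 6, frames (0 4 5 8)
9: miss, evict 0, frames (4 5 8 9)
Hits: 8 of 16 references → 8/16 = 0.5000.

0.50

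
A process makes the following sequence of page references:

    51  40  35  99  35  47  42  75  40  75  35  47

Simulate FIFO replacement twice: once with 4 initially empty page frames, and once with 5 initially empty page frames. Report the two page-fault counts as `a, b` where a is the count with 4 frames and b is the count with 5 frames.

4 frames: F F F F . F F F F . F F → 10 faults.
5 frames: F F F F . F F F F . F . → 9 faults.
9 < 10: adding a frame reduced faults, as is typical.

10, 9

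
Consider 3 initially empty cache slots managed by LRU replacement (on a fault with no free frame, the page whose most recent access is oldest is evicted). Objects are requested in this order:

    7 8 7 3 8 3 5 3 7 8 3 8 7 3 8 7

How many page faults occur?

6

7 -> fault, frames (7)
8 -> fault, frames (7 8)
7 -> hit
3 -> fault, frames (8 7 3)
8 -> hit
3 -> hit
5 -> fault, evict 7, frames (8 3 5)
3 -> hit
7 -> fault, evict 8, frames (5 3 7)
8 -> fault, evict 5, frames (3 7 8)
3 -> hit
8 -> hit
7 -> hit
3 -> hit
8 -> hit
7 -> hit
Page faults: 6.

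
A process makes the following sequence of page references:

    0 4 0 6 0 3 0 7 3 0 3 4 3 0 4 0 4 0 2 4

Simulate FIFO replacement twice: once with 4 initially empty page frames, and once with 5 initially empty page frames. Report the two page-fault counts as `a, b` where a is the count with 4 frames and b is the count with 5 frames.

4 frames: F F . F . F . F . F . F . . . . . . F . → 8 faults.
5 frames: F F . F . F . F . . . . . . . . . . F . → 6 faults.
6 < 8: adding a frame reduced faults, as is typical.

8, 6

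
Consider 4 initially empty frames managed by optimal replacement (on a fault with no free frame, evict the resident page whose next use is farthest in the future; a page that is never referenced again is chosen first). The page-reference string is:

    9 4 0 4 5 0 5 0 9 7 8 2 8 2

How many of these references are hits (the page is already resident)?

9 → miss, frames (9)
4 → miss, frames (9 4)
0 → miss, frames (9 4 0)
4 → hit
5 → miss, frames (9 4 0 5)
0 → hit
5 → hit
0 → hit
9 → hit
7 → miss, evict 5, frames (9 4 0 7)
8 → miss, evict 7, frames (9 4 0 8)
2 → miss, evict 0, frames (9 4 8 2)
8 → hit
2 → hit
Hits: 7.

7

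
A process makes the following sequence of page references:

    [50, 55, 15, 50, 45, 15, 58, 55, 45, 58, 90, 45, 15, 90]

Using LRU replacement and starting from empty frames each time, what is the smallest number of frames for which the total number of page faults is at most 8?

4

f=1: 14 faults
f=2: 14 faults
f=3: 9 faults
f=4: 8 faults
f=5: 6 faults
f=6: 6 faults
Smallest f with faults ≤ 8 is 4.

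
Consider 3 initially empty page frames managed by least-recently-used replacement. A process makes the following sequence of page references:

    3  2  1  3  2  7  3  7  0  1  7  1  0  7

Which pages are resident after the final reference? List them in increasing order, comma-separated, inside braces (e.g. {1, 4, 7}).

3 -> miss, frames [3]
2 -> miss, frames [3, 2]
1 -> miss, frames [3, 2, 1]
3 -> hit
2 -> hit
7 -> miss, evict 1, frames [3, 2, 7]
3 -> hit
7 -> hit
0 -> miss, evict 2, frames [3, 7, 0]
1 -> miss, evict 3, frames [7, 0, 1]
7 -> hit
1 -> hit
0 -> hit
7 -> hit

{0, 1, 7}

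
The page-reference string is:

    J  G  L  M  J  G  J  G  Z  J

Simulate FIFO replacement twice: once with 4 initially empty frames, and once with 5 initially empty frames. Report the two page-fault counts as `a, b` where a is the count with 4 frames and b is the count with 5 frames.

6, 5

4 frames: F F F F . . . . F F → 6 faults.
5 frames: F F F F . . . . F . → 5 faults.
5 < 6: adding a frame reduced faults, as is typical.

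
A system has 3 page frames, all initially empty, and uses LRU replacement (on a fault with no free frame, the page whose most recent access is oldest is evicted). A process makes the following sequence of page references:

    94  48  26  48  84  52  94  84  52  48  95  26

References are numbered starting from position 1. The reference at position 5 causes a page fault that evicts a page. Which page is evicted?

94

pos 1: 94 -> miss, frames (94)
pos 2: 48 -> miss, frames (94 48)
pos 3: 26 -> miss, frames (94 48 26)
pos 4: 48 -> hit
pos 5: 84 -> miss, evict 94, frames (26 48 84)
At position 5, page 94 is evicted.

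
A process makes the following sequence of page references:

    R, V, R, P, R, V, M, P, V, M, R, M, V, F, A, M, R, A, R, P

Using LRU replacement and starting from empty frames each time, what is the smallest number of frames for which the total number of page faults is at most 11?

f=1: 20 faults
f=2: 16 faults
f=3: 11 faults
f=4: 8 faults
f=5: 7 faults
f=6: 6 faults
Smallest f with faults ≤ 11 is 3.

3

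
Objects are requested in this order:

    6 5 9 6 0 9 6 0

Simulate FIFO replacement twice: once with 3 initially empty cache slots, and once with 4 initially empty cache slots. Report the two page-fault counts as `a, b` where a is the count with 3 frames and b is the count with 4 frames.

3 frames: F F F . F . F . → 5 faults.
4 frames: F F F . F . . . → 4 faults.
4 < 5: adding a frame reduced faults, as is typical.

5, 4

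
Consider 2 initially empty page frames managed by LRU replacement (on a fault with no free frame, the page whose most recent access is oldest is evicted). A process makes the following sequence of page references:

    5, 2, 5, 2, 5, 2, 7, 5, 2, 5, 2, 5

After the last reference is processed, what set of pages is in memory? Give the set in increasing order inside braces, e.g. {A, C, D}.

5 -> miss, frames (5)
2 -> miss, frames (5 2)
5 -> hit
2 -> hit
5 -> hit
2 -> hit
7 -> miss, evict 5, frames (2 7)
5 -> miss, evict 2, frames (7 5)
2 -> miss, evict 7, frames (5 2)
5 -> hit
2 -> hit
5 -> hit

{2, 5}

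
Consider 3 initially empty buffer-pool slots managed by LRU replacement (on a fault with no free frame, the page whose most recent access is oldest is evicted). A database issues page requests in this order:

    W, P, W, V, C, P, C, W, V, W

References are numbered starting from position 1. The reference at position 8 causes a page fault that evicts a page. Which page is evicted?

pos 1: W: miss, frames (W)
pos 2: P: miss, frames (W P)
pos 3: W: hit
pos 4: V: miss, frames (P W V)
pos 5: C: miss, evict P, frames (W V C)
pos 6: P: miss, evict W, frames (V C P)
pos 7: C: hit
pos 8: W: miss, evict V, frames (P C W)
At position 8, page V is evicted.

V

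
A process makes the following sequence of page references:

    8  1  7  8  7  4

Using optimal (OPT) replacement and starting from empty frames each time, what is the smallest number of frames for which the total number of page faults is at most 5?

f=1: 6 faults
f=2: 4 faults
f=3: 4 faults
f=4: 4 faults
Smallest f with faults ≤ 5 is 2.

2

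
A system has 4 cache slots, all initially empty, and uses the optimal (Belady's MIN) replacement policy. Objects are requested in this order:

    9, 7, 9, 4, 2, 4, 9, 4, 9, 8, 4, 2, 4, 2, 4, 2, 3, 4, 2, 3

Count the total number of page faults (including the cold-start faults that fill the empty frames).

9 → fault, frames [9]
7 → fault, frames [9, 7]
9 → hit
4 → fault, frames [9, 7, 4]
2 → fault, frames [9, 7, 4, 2]
4 → hit
9 → hit
4 → hit
9 → hit
8 → fault, evict 7, frames [9, 4, 2, 8]
4 → hit
2 → hit
4 → hit
2 → hit
4 → hit
2 → hit
3 → fault, evict 8, frames [9, 4, 2, 3]
4 → hit
2 → hit
3 → hit
Page faults: 6.

6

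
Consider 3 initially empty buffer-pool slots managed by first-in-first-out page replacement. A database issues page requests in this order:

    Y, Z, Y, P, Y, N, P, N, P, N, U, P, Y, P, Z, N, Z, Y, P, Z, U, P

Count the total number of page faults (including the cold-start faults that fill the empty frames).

13

Y -> miss, frames {Y}
Z -> miss, frames {Y,Z}
Y -> hit
P -> miss, frames {Y,Z,P}
Y -> hit
N -> miss, evict Y, frames {Z,P,N}
P -> hit
N -> hit
P -> hit
N -> hit
U -> miss, evict Z, frames {P,N,U}
P -> hit
Y -> miss, evict P, frames {N,U,Y}
P -> miss, evict N, frames {U,Y,P}
Z -> miss, evict U, frames {Y,P,Z}
N -> miss, evict Y, frames {P,Z,N}
Z -> hit
Y -> miss, evict P, frames {Z,N,Y}
P -> miss, evict Z, frames {N,Y,P}
Z -> miss, evict N, frames {Y,P,Z}
U -> miss, evict Y, frames {P,Z,U}
P -> hit
Page faults: 13.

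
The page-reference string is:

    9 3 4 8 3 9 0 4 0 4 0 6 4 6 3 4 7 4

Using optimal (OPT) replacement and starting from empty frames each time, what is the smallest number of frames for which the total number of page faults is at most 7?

4

f=1: 18 faults
f=2: 10 faults
f=3: 8 faults
f=4: 7 faults
f=5: 7 faults
f=6: 7 faults
f=7: 7 faults
Smallest f with faults ≤ 7 is 4.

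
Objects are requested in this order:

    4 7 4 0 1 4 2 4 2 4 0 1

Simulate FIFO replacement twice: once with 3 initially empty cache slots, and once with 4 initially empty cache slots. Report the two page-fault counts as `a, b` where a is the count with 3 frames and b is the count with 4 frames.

8, 6

3 frames: F F . F F F F . . . F F → 8 faults.
4 frames: F F . F F . F F . . . . → 6 faults.
6 < 8: adding a frame reduced faults, as is typical.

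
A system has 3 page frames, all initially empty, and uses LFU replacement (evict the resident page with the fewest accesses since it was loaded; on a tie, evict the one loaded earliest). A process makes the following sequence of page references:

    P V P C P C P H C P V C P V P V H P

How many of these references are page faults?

P: fault, frames [P]
V: fault, frames [P, V]
P: hit
C: fault, frames [P, V, C]
P: hit
C: hit
P: hit
H: fault, evict V, frames [P, C, H]
C: hit
P: hit
V: fault, evict H, frames [P, C, V]
C: hit
P: hit
V: hit
P: hit
V: hit
H: fault, evict V, frames [P, C, H]
P: hit
Page faults: 6.

6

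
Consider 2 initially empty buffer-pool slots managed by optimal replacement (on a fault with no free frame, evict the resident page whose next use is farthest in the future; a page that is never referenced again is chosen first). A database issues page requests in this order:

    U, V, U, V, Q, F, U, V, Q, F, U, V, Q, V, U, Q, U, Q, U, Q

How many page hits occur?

11

U: miss, frames {U}
V: miss, frames {U,V}
U: hit
V: hit
Q: miss, evict V, frames {U,Q}
F: miss, evict Q, frames {U,F}
U: hit
V: miss, evict U, frames {F,V}
Q: miss, evict V, frames {F,Q}
F: hit
U: miss, evict F, frames {Q,U}
V: miss, evict U, frames {Q,V}
Q: hit
V: hit
U: miss, evict V, frames {Q,U}
Q: hit
U: hit
Q: hit
U: hit
Q: hit
Hits: 11.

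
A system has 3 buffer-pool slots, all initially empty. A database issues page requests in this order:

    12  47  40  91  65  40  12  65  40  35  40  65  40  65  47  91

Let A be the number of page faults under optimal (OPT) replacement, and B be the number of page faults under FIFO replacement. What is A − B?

-3

Under OPT: F F F F F . . . . F . . . . F F → 8 faults.
Under FIFO: F F F F F . F . F F . F . . F F → 11 faults.
A − B = 8 − 11 = -3.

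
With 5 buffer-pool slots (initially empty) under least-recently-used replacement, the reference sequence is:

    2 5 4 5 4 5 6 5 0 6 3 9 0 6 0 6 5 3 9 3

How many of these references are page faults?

7

2 -> fault, frames (2)
5 -> fault, frames (2 5)
4 -> fault, frames (2 5 4)
5 -> hit
4 -> hit
5 -> hit
6 -> fault, frames (2 4 5 6)
5 -> hit
0 -> fault, frames (2 4 6 5 0)
6 -> hit
3 -> fault, evict 2, frames (4 5 0 6 3)
9 -> fault, evict 4, frames (5 0 6 3 9)
0 -> hit
6 -> hit
0 -> hit
6 -> hit
5 -> hit
3 -> hit
9 -> hit
3 -> hit
Page faults: 7.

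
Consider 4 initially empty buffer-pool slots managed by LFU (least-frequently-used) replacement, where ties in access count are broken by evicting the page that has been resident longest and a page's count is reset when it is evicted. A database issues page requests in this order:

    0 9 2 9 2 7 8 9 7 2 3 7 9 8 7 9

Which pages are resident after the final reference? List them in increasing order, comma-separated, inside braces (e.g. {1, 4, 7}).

{2, 7, 8, 9}

0 -> miss, frames [0]
9 -> miss, frames [0, 9]
2 -> miss, frames [0, 9, 2]
9 -> hit
2 -> hit
7 -> miss, frames [0, 9, 2, 7]
8 -> miss, evict 0, frames [9, 2, 7, 8]
9 -> hit
7 -> hit
2 -> hit
3 -> miss, evict 8, frames [9, 2, 7, 3]
7 -> hit
9 -> hit
8 -> miss, evict 3, frames [9, 2, 7, 8]
7 -> hit
9 -> hit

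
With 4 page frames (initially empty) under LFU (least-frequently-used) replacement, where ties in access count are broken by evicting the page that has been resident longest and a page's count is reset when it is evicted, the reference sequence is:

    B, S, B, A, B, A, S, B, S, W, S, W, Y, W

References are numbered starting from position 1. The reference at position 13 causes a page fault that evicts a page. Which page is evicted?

A

pos 1: B → fault, frames {B}
pos 2: S → fault, frames {B,S}
pos 3: B → hit
pos 4: A → fault, frames {B,S,A}
pos 5: B → hit
pos 6: A → hit
pos 7: S → hit
pos 8: B → hit
pos 9: S → hit
pos 10: W → fault, frames {B,S,A,W}
pos 11: S → hit
pos 12: W → hit
pos 13: Y → fault, evict A, frames {B,S,W,Y}
At position 13, page A is evicted.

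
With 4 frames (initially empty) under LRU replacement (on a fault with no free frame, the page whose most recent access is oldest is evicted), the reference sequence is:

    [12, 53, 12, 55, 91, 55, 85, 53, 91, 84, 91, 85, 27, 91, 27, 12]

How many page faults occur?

9

12: miss, frames {12}
53: miss, frames {12,53}
12: hit
55: miss, frames {53,12,55}
91: miss, frames {53,12,55,91}
55: hit
85: miss, evict 53, frames {12,91,55,85}
53: miss, evict 12, frames {91,55,85,53}
91: hit
84: miss, evict 55, frames {85,53,91,84}
91: hit
85: hit
27: miss, evict 53, frames {84,91,85,27}
91: hit
27: hit
12: miss, evict 84, frames {85,91,27,12}
Page faults: 9.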